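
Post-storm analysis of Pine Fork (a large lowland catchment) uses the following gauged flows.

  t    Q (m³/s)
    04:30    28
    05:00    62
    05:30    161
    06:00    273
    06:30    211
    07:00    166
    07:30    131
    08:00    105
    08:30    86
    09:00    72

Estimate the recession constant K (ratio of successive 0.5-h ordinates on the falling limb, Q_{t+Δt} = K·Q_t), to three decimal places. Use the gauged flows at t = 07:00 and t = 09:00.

K ≈ 0.812

Using the recession-limb readings at t = 07:00 and t = 09:00: Q falls from 166 to 72 m³/s over 4 intervals.
K = (Q₂/Q₁)^(1/4) = (72/166)^(1/4) = 0.812.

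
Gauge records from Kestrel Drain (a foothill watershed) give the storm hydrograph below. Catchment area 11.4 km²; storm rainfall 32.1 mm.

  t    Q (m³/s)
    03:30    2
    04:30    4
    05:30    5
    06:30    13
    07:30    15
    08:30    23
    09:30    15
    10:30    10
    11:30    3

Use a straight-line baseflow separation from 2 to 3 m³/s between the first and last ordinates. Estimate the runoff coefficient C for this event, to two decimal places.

ΣQ_DR = 67.50 m³/s; V = ΣQ_DR·Δt = 2.430 × 10^5 m³.
Runoff depth d = V / A = 21.32 mm.
C = d / P = 21.32 / 32.1 = 0.66.

C ≈ 0.66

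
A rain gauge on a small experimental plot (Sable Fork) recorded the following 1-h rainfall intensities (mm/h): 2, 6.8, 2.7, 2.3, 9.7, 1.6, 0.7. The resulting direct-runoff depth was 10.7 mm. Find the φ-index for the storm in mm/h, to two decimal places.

φ ≈ 2.90 mm/h

Only the 2 blocks with intensity above φ contribute runoff: 6.8, 9.7 mm/h.
Σ(I−φ)·Δt = d  ⇒  (6.8+9.7 − 2φ)·1 = 10.7
φ = (16.50 − 10.7/1) / 2 = 2.90 mm/h.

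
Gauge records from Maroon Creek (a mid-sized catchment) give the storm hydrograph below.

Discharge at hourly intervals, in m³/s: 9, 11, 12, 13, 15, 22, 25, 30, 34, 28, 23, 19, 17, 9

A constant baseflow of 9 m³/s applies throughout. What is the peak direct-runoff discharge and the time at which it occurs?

Subtracting baseflow gives direct-runoff ordinates: 0.0, 2.0, 3.0, 4.0, 6.0, 13.0, 16.0, 21.0, 25.0, 19.0, 14.0, 10.0, 8.0, 0.0 m³/s.
The maximum is 25.0 m³/s, occurring at the reading for t = 8 h.

Q_p = 25.0 m³/s at t = 8 h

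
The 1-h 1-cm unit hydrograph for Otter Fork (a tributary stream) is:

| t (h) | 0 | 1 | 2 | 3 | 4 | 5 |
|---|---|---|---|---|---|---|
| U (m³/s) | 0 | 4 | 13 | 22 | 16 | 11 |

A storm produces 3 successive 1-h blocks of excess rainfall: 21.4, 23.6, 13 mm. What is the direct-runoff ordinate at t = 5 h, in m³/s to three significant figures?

By discrete convolution, Q_j = Σ (P_i / 10 mm) · U_{j−i}.
At t = 5 h (j=5): Q = (21.4/10)·11 + (23.6/10)·16 + (13/10)·22 = 89.9 m³/s.

Q ≈ 89.9 m³/s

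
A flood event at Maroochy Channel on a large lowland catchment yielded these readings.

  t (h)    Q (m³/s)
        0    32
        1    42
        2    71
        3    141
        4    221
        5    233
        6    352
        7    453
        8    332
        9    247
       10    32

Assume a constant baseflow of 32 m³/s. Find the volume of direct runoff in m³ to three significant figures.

Direct-runoff ordinates (Q − Q_b): 0.0, 10.0, 39.0, 109.0, 189.0, 201.0, 320.0, 421.0, 300.0, 215.0, 0.0 m³/s.
ΣQ_DR = 1804 m³/s.
With Δt = 1 h = 3600 s, V = ΣQ_DR · Δt = 1804 × 3600 = 6.49 × 10^6 m³.

V ≈ 6.49 × 10^6 m³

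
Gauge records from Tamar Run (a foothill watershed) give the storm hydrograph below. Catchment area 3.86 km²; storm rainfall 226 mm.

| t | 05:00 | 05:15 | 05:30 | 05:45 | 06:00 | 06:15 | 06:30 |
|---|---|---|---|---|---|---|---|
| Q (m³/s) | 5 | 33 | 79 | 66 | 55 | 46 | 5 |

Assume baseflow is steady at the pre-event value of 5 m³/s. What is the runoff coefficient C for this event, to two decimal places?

ΣQ_DR = 254.0 m³/s; V = ΣQ_DR·Δt = 2.286 × 10^5 m³.
Runoff depth d = V / A = 59.22 mm.
C = d / P = 59.22 / 226 = 0.26.

C ≈ 0.26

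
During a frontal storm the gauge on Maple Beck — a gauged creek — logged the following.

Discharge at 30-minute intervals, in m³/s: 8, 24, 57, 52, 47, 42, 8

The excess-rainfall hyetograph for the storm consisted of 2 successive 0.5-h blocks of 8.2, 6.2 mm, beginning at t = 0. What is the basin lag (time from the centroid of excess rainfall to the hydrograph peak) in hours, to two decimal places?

Centroid of excess rainfall: t_c = Σ P_i·t̄_i / ΣP_i = 0.4653 h (block centres at 0.25, 0.75 h).
Hydrograph peak occurs at t = 1 h, so basin lag t_L = 1 − 0.4653 = 0.53 h.

t_L ≈ 0.53 h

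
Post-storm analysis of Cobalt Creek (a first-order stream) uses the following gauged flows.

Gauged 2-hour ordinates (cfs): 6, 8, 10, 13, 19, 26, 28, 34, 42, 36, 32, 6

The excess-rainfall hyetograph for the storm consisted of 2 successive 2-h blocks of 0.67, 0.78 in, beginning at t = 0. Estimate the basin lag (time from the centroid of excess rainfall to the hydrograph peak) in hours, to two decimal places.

t_L ≈ 13.92 h

Centroid of excess rainfall: t_c = Σ P_i·t̄_i / ΣP_i = 2.0759 h (block centres at 1, 3 h).
Hydrograph peak occurs at t = 16 h, so basin lag t_L = 16 − 2.0759 = 13.92 h.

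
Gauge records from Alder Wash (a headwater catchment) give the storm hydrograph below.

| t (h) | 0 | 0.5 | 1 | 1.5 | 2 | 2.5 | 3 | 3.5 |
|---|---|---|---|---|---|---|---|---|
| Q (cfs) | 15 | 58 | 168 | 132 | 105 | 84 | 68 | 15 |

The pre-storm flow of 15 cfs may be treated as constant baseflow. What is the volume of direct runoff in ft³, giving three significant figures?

Direct-runoff ordinates (Q − Q_b): 0.0, 43.0, 153.0, 117.0, 90.0, 69.0, 53.0, 0.0 cfs.
ΣQ_DR = 525.0 cfs.
With Δt = 0.5 h = 1800 s, V = ΣQ_DR · Δt = 525.0 × 1800 = 9.45 × 10^5 ft³.

V ≈ 9.45 × 10^5 ft³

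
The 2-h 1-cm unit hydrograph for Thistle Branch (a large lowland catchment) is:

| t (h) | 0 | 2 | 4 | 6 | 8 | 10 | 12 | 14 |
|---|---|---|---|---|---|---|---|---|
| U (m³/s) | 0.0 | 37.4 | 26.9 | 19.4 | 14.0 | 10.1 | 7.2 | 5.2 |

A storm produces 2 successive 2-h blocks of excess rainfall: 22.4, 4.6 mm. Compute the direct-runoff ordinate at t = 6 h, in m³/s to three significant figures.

Q ≈ 55.8 m³/s

By discrete convolution, Q_j = Σ (P_i / 10 mm) · U_{j−i}.
At t = 6 h (j=3): Q = (22.4/10)·19.4 + (4.6/10)·26.9 = 55.8 m³/s.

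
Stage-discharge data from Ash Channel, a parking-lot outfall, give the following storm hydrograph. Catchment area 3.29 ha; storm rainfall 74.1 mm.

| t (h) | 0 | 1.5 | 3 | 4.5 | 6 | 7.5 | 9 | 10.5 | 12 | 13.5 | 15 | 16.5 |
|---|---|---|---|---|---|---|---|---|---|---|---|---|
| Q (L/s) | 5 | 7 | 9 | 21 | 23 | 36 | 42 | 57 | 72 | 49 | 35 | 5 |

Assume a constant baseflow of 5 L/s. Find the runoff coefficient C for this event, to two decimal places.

C ≈ 0.67

ΣQ_DR = 301.0 L/s; V = ΣQ_DR·Δt = 1.625 × 10^6 L.
Runoff depth d = V / A = 49.40 mm.
C = d / P = 49.40 / 74.1 = 0.67.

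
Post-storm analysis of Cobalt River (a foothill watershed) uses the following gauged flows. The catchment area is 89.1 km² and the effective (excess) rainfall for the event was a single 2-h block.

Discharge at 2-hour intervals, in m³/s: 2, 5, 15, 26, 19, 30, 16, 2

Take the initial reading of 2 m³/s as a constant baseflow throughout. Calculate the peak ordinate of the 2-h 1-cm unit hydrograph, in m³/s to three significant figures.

U_p ≈ 35.0 m³/s

Direct runoff: 0.0, 3.0, 13.0, 24.0, 17.0, 28.0, 14.0, 0.0 m³/s; ΣQ_DR = 99.00 m³/s, peak = 28.0 m³/s.
Runoff depth d = ΣQ_DR·Δt / A = 99.00 × 7200 / (89.1 km²) = 8.000 mm.
The 1-cm UH is the DRH scaled by (10 mm)/d, so U_p = 28.0 × 10/8.000 = 35.0 m³/s.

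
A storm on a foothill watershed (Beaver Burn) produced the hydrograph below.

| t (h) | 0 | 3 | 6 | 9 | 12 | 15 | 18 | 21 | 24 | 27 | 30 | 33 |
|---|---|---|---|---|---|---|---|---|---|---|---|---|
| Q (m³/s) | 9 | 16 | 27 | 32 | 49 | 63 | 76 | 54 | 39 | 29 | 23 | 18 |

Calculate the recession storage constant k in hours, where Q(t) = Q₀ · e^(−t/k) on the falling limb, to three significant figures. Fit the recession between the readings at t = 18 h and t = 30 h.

On the falling limb, Q drops from 76 to 23 m³/s between t = 18 h and t = 30 h (Δt = 12 h).
k = −Δt / ln(Q₂/Q₁) = −12 / ln(23/76) = 10.0 h.

k ≈ 10.0 h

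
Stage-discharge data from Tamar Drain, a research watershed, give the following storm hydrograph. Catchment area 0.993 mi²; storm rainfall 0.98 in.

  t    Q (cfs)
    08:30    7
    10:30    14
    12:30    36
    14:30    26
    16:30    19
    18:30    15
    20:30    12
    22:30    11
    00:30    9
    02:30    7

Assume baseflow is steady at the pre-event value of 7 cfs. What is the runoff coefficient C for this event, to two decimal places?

ΣQ_DR = 86.00 cfs; V = ΣQ_DR·Δt = 6.192 × 10^5 ft³.
Runoff depth d = V / A = 0.2684 in.
C = d / P = 0.2684 / 0.98 = 0.27.

C ≈ 0.27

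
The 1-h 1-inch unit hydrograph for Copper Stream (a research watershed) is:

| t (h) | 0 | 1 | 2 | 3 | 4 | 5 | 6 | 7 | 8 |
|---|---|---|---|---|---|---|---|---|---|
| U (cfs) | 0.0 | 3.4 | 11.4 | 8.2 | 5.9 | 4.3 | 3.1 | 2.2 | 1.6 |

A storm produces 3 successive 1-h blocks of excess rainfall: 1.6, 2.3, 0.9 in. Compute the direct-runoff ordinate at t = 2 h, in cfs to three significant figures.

Q ≈ 26.1 cfs

By discrete convolution, Q_j = Σ (P_i / 1 in) · U_{j−i}.
At t = 2 h (j=2): Q = (1.6/1)·11.4 + (2.3/1)·3.4 + (0.9/1)·0.0 = 26.1 cfs.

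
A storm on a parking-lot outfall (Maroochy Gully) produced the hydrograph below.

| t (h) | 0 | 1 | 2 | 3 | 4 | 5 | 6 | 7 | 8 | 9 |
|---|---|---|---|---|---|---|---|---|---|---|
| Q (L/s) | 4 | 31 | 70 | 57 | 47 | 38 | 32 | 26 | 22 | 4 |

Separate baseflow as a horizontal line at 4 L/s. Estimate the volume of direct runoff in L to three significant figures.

V ≈ 1.05 × 10^6 L

Direct-runoff ordinates (Q − Q_b): 0.0, 27.0, 66.0, 53.0, 43.0, 34.0, 28.0, 22.0, 18.0, 0.0 L/s.
ΣQ_DR = 291.0 L/s.
With Δt = 1 h = 3600 s, V = ΣQ_DR · Δt = 291.0 × 3600 = 1.05 × 10^6 L.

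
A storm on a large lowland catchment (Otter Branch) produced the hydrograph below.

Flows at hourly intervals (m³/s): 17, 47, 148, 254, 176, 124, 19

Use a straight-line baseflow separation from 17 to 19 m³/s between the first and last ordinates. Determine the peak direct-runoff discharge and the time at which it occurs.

Q_p = 236.00 m³/s at t = 3 h

Subtracting baseflow gives direct-runoff ordinates: 0.00, 29.67, 130.33, 236.00, 157.67, 105.33, 0.00 m³/s.
The maximum is 236.00 m³/s, occurring at the reading for t = 3 h.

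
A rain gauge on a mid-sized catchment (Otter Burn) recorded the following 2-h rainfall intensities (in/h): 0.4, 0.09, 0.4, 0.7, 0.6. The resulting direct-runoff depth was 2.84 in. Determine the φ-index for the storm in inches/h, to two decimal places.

φ ≈ 0.17 in/h

Only the 4 blocks with intensity above φ contribute runoff: 0.4, 0.4, 0.7, 0.6 in/h.
Σ(I−φ)·Δt = d  ⇒  (0.4+0.4+0.7+0.6 − 4φ)·2 = 2.84
φ = (2.100 − 2.84/2) / 4 = 0.17 in/h.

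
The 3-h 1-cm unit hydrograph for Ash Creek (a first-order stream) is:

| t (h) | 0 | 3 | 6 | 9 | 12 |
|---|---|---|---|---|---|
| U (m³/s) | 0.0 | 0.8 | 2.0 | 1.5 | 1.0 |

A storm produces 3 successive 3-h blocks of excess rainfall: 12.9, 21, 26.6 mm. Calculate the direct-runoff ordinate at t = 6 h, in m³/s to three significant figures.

Q ≈ 4.26 m³/s

By discrete convolution, Q_j = Σ (P_i / 10 mm) · U_{j−i}.
At t = 6 h (j=2): Q = (12.9/10)·2.0 + (21/10)·0.8 + (26.6/10)·0.0 = 4.26 m³/s.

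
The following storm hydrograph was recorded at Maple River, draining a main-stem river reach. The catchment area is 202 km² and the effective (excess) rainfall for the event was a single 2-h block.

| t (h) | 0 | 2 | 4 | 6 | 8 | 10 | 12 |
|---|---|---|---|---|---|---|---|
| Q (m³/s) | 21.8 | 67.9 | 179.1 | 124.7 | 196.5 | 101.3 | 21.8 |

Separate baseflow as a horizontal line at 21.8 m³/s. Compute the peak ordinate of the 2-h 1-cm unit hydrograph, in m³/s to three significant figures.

Direct runoff: 0.0, 46.1, 157.3, 102.9, 174.7, 79.5, 0.0 m³/s; ΣQ_DR = 560.5 m³/s, peak = 174.7 m³/s.
Runoff depth d = ΣQ_DR·Δt / A = 560.5 × 7200 / (202 km²) = 19.98 mm.
The 1-cm UH is the DRH scaled by (10 mm)/d, so U_p = 174.7 × 10/19.98 = 87.4 m³/s.

U_p ≈ 87.4 m³/s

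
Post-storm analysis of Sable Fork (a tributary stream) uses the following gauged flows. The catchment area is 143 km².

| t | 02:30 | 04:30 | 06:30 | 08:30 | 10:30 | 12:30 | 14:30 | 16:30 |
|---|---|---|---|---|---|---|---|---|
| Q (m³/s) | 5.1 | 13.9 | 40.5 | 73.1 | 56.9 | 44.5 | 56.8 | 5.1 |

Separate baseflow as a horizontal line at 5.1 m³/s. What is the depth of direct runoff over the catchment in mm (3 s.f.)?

Direct runoff: 0.0, 8.8, 35.4, 68.0, 51.8, 39.4, 51.7, 0.0 m³/s; ΣQ_DR = 255.1 m³/s.
V = ΣQ_DR · Δt = 255.1 × 7200 s = 1.837 × 10^6 m³.
Over A = 143 km², depth = V / A = 12.8 mm.

d ≈ 12.8 mm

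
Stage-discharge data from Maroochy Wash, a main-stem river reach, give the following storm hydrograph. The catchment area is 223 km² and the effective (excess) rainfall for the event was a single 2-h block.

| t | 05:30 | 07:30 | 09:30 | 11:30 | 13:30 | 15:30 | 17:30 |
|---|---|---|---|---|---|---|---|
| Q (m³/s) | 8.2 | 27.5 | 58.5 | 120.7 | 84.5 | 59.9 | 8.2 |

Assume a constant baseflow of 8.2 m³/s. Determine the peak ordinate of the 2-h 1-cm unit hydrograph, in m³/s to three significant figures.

Direct runoff: 0.0, 19.3, 50.3, 112.5, 76.3, 51.7, 0.0 m³/s; ΣQ_DR = 310.1 m³/s, peak = 112.5 m³/s.
Runoff depth d = ΣQ_DR·Δt / A = 310.1 × 7200 / (223 km²) = 10.01 mm.
The 1-cm UH is the DRH scaled by (10 mm)/d, so U_p = 112.5 × 10/10.01 = 112 m³/s.

U_p ≈ 112 m³/s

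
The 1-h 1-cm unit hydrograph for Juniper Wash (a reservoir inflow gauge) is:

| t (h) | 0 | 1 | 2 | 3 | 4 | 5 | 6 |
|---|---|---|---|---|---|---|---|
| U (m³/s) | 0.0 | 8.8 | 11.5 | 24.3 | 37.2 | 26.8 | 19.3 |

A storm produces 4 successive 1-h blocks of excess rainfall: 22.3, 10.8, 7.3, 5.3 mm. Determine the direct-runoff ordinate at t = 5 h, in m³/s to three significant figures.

Q ≈ 124 m³/s

By discrete convolution, Q_j = Σ (P_i / 10 mm) · U_{j−i}.
At t = 5 h (j=5): Q = (22.3/10)·26.8 + (10.8/10)·37.2 + (7.3/10)·24.3 + (5.3/10)·11.5 = 124 m³/s.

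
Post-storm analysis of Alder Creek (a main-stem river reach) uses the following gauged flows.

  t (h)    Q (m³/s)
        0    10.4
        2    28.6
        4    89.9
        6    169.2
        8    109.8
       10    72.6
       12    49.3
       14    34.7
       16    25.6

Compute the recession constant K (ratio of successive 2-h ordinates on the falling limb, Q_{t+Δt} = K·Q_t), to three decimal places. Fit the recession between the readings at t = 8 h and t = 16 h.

K ≈ 0.695

Using the recession-limb readings at t = 8 h and t = 16 h: Q falls from 109.8 to 25.6 m³/s over 4 intervals.
K = (Q₂/Q₁)^(1/4) = (25.6/109.8)^(1/4) = 0.695.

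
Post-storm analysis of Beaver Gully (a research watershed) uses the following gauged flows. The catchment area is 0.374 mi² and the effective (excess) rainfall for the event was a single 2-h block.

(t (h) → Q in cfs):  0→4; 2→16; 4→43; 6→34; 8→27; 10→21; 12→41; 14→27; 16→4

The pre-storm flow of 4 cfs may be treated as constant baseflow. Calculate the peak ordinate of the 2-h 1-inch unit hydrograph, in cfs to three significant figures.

U_p ≈ 26.0 cfs

Direct runoff: 0.0, 12.0, 39.0, 30.0, 23.0, 17.0, 37.0, 23.0, 0.0 cfs; ΣQ_DR = 181.0 cfs, peak = 39.0 cfs.
Runoff depth d = ΣQ_DR·Δt / A = 181.0 × 7200 / (0.374 mi²) = 1.500 in.
The 1-inch UH is the DRH scaled by (1 in)/d, so U_p = 39.0 × 1/1.500 = 26.0 cfs.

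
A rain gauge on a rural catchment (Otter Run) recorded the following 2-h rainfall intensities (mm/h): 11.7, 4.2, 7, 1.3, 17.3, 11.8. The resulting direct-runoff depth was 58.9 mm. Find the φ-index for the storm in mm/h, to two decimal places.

Only the 4 blocks with intensity above φ contribute runoff: 11.7, 7, 17.3, 11.8 mm/h.
Σ(I−φ)·Δt = d  ⇒  (11.7+7+17.3+11.8 − 4φ)·2 = 58.9
φ = (47.80 − 58.9/2) / 4 = 4.59 mm/h.

φ ≈ 4.59 mm/h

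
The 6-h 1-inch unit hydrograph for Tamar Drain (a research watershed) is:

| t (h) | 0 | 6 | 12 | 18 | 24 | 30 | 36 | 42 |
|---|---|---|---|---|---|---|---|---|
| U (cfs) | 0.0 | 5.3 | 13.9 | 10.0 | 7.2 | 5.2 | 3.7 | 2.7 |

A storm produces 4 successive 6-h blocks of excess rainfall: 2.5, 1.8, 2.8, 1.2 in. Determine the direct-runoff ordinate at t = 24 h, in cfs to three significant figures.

Q ≈ 81.3 cfs

By discrete convolution, Q_j = Σ (P_i / 1 in) · U_{j−i}.
At t = 24 h (j=4): Q = (2.5/1)·7.2 + (1.8/1)·10.0 + (2.8/1)·13.9 + (1.2/1)·5.3 = 81.3 cfs.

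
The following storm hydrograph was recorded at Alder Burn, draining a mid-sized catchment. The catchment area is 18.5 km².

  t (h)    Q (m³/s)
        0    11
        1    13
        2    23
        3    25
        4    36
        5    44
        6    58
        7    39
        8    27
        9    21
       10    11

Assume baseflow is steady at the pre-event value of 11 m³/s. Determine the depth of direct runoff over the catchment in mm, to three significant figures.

Direct runoff: 0.0, 2.0, 12.0, 14.0, 25.0, 33.0, 47.0, 28.0, 16.0, 10.0, 0.0 m³/s; ΣQ_DR = 187.0 m³/s.
V = ΣQ_DR · Δt = 187.0 × 3600 s = 6.732 × 10^5 m³.
Over A = 18.5 km², depth = V / A = 36.4 mm.

d ≈ 36.4 mm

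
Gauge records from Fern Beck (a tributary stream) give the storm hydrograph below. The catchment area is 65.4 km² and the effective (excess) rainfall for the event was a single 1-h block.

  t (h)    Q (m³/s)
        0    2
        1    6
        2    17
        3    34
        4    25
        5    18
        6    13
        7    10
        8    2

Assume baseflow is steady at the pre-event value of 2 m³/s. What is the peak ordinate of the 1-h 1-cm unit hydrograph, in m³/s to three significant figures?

U_p ≈ 53.3 m³/s

Direct runoff: 0.0, 4.0, 15.0, 32.0, 23.0, 16.0, 11.0, 8.0, 0.0 m³/s; ΣQ_DR = 109.0 m³/s, peak = 32.0 m³/s.
Runoff depth d = ΣQ_DR·Δt / A = 109.0 × 3600 / (65.4 km²) = 6.000 mm.
The 1-cm UH is the DRH scaled by (10 mm)/d, so U_p = 32.0 × 10/6.000 = 53.3 m³/s.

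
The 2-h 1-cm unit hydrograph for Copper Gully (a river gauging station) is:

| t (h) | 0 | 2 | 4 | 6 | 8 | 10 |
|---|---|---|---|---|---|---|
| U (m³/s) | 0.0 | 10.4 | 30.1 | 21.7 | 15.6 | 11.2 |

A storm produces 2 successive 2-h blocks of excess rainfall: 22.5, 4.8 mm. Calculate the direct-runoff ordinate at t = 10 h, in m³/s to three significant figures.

Q ≈ 32.7 m³/s

By discrete convolution, Q_j = Σ (P_i / 10 mm) · U_{j−i}.
At t = 10 h (j=5): Q = (22.5/10)·11.2 + (4.8/10)·15.6 = 32.7 m³/s.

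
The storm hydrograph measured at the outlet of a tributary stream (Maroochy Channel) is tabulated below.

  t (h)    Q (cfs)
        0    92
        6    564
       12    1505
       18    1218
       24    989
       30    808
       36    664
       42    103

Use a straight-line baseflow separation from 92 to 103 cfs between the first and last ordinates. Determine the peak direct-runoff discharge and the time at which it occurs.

Subtracting baseflow gives direct-runoff ordinates: 0.00, 470.43, 1409.86, 1121.29, 890.71, 708.14, 562.57, 0.00 cfs.
The maximum is 1409.86 cfs, occurring at the reading for t = 12 h.

Q_p = 1409.86 cfs at t = 12 h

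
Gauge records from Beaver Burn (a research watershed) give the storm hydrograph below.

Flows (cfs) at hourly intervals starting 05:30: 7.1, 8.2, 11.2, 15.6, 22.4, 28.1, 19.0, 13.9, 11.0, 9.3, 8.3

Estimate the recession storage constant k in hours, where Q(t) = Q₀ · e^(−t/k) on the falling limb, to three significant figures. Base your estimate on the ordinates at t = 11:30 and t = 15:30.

On the falling limb, Q drops from 19.0 to 8.3 cfs between t = 11:30 and t = 15:30 (Δt = 4 h).
k = −Δt / ln(Q₂/Q₁) = −4 / ln(8.3/19.0) = 4.83 h.

k ≈ 4.83 h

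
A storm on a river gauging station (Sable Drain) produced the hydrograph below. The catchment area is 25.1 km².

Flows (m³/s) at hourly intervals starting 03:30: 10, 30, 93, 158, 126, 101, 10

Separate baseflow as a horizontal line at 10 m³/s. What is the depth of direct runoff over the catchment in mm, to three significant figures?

Direct runoff: 0.0, 20.0, 83.0, 148.0, 116.0, 91.0, 0.0 m³/s; ΣQ_DR = 458.0 m³/s.
V = ΣQ_DR · Δt = 458.0 × 3600 s = 1.649 × 10^6 m³.
Over A = 25.1 km², depth = V / A = 65.7 mm.

d ≈ 65.7 mm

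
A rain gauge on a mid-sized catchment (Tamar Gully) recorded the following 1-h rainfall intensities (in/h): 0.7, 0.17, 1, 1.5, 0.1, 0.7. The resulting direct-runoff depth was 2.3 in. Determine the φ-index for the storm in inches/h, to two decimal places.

φ ≈ 0.40 in/h

Only the 4 blocks with intensity above φ contribute runoff: 0.7, 1, 1.5, 0.7 in/h.
Σ(I−φ)·Δt = d  ⇒  (0.7+1+1.5+0.7 − 4φ)·1 = 2.3
φ = (3.900 − 2.3/1) / 4 = 0.40 in/h.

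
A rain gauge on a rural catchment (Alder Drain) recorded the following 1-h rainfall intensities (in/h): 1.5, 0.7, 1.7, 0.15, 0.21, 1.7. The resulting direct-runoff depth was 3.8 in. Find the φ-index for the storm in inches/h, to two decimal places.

φ ≈ 0.45 in/h

Only the 4 blocks with intensity above φ contribute runoff: 1.5, 0.7, 1.7, 1.7 in/h.
Σ(I−φ)·Δt = d  ⇒  (1.5+0.7+1.7+1.7 − 4φ)·1 = 3.8
φ = (5.600 − 3.8/1) / 4 = 0.45 in/h.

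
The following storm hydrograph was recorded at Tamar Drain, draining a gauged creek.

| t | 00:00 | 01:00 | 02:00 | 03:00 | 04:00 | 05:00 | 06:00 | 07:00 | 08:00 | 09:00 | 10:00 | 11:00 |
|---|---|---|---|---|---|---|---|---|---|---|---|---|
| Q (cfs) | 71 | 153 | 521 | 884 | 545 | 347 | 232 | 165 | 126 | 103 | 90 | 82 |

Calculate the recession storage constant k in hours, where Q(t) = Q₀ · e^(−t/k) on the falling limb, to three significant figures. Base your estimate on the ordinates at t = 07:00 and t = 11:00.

On the falling limb, Q drops from 165 to 82 cfs between t = 07:00 and t = 11:00 (Δt = 4 h).
k = −Δt / ln(Q₂/Q₁) = −4 / ln(82/165) = 5.72 h.

k ≈ 5.72 h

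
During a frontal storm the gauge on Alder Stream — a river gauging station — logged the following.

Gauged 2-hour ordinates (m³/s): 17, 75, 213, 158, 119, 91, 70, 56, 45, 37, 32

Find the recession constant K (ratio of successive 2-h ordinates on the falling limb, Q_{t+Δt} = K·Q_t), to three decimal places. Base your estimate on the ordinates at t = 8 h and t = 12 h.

Using the recession-limb readings at t = 8 h and t = 12 h: Q falls from 119 to 70 m³/s over 2 intervals.
K = (Q₂/Q₁)^(1/2) = (70/119)^(1/2) = 0.767.

K ≈ 0.767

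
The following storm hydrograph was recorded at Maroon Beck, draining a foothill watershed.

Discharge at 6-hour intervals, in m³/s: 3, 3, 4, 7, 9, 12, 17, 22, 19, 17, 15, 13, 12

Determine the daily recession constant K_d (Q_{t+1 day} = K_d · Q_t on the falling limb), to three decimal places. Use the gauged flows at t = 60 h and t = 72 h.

K_d ≈ 0.640

Between t = 60 h and t = 72 h the flow falls from 15 to 12 m³/s over 2×6 h = 12 h.
Per-interval ratio K = (12/15)^(1/2) = 0.8944; K_d = K^(24/6) = 0.640.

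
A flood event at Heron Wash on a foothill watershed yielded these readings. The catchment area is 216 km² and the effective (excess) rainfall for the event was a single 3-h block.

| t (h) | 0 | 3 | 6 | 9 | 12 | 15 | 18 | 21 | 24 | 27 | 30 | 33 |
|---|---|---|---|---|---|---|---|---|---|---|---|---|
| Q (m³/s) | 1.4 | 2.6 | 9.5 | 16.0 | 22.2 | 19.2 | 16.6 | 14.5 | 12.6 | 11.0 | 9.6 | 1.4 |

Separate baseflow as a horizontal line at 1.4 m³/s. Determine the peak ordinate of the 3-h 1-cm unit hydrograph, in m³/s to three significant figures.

Direct runoff: 0.0, 1.2, 8.1, 14.6, 20.8, 17.8, 15.2, 13.1, 11.2, 9.6, 8.2, 0.0 m³/s; ΣQ_DR = 119.8 m³/s, peak = 20.8 m³/s.
Runoff depth d = ΣQ_DR·Δt / A = 119.8 × 10800 / (216 km²) = 5.990 mm.
The 1-cm UH is the DRH scaled by (10 mm)/d, so U_p = 20.8 × 10/5.990 = 34.7 m³/s.

U_p ≈ 34.7 m³/s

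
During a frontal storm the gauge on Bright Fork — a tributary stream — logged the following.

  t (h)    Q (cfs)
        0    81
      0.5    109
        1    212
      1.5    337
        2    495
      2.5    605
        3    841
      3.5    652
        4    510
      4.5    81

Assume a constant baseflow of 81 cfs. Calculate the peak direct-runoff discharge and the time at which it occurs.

Subtracting baseflow gives direct-runoff ordinates: 0.0, 28.0, 131.0, 256.0, 414.0, 524.0, 760.0, 571.0, 429.0, 0.0 cfs.
The maximum is 760.0 cfs, occurring at the reading for t = 3 h.

Q_p = 760.0 cfs at t = 3 h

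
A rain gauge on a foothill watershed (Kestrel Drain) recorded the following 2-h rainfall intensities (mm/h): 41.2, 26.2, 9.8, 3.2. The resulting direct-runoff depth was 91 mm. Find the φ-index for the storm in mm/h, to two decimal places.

φ ≈ 10.95 mm/h

Only the 2 blocks with intensity above φ contribute runoff: 41.2, 26.2 mm/h.
Σ(I−φ)·Δt = d  ⇒  (41.2+26.2 − 2φ)·2 = 91
φ = (67.40 − 91/2) / 2 = 10.95 mm/h.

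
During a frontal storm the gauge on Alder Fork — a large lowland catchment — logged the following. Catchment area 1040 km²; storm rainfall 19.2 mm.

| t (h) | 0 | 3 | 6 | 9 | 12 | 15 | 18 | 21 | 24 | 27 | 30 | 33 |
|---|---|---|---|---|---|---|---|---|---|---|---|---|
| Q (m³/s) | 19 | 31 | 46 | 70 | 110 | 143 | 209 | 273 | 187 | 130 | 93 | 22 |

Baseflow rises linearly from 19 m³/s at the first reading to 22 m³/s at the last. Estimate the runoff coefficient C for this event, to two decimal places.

ΣQ_DR = 1087 m³/s; V = ΣQ_DR·Δt = 1.174 × 10^7 m³.
Runoff depth d = V / A = 11.29 mm.
C = d / P = 11.29 / 19.2 = 0.59.

C ≈ 0.59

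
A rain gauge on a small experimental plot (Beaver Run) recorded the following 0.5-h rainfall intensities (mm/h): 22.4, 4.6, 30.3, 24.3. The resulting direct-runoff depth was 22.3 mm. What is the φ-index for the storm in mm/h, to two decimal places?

Only the 3 blocks with intensity above φ contribute runoff: 22.4, 30.3, 24.3 mm/h.
Σ(I−φ)·Δt = d  ⇒  (22.4+30.3+24.3 − 3φ)·0.5 = 22.3
φ = (77.00 − 22.3/0.5) / 3 = 10.80 mm/h.

φ ≈ 10.80 mm/h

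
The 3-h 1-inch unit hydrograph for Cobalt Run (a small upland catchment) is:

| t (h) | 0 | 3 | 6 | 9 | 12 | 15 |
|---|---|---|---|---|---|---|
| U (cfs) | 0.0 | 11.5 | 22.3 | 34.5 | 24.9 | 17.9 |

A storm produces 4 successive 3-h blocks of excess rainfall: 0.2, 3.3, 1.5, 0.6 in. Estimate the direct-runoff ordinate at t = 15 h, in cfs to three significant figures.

By discrete convolution, Q_j = Σ (P_i / 1 in) · U_{j−i}.
At t = 15 h (j=5): Q = (0.2/1)·17.9 + (3.3/1)·24.9 + (1.5/1)·34.5 + (0.6/1)·22.3 = 151 cfs.

Q ≈ 151 cfs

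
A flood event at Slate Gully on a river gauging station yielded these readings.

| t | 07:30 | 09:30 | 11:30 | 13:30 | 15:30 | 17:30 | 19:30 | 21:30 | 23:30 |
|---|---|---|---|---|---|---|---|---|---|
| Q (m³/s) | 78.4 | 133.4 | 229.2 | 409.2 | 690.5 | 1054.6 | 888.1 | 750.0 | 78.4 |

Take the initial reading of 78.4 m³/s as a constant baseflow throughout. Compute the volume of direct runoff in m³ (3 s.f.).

V ≈ 2.60 × 10^7 m³

Direct-runoff ordinates (Q − Q_b): 0.0, 55.0, 150.8, 330.8, 612.1, 976.2, 809.7, 671.6, 0.0 m³/s.
ΣQ_DR = 3606 m³/s.
With Δt = 2 h = 7200 s, V = ΣQ_DR · Δt = 3606 × 7200 = 2.60 × 10^7 m³.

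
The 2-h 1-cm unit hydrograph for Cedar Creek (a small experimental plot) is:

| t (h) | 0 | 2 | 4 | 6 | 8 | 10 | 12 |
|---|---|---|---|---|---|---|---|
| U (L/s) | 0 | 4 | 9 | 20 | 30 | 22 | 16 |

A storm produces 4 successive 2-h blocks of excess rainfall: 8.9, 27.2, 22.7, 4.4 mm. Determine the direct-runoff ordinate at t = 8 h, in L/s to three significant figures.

By discrete convolution, Q_j = Σ (P_i / 10 mm) · U_{j−i}.
At t = 8 h (j=4): Q = (8.9/10)·30 + (27.2/10)·20 + (22.7/10)·9 + (4.4/10)·4 = 103 L/s.

Q ≈ 103 L/s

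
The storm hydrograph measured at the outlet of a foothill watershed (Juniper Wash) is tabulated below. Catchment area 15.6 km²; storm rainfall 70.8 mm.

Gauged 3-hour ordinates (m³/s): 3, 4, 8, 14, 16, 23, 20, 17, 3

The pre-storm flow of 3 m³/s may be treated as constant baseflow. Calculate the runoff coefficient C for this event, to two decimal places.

ΣQ_DR = 81.00 m³/s; V = ΣQ_DR·Δt = 8.748 × 10^5 m³.
Runoff depth d = V / A = 56.08 mm.
C = d / P = 56.08 / 70.8 = 0.79.

C ≈ 0.79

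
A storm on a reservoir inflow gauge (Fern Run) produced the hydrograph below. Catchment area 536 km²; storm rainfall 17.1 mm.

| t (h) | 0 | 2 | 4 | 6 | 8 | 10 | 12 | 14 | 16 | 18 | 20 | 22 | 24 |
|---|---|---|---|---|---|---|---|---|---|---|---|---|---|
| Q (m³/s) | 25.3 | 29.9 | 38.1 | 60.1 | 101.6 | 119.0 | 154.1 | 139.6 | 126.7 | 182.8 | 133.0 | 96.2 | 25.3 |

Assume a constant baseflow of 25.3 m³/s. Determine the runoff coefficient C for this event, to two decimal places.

ΣQ_DR = 902.8 m³/s; V = ΣQ_DR·Δt = 6.500 × 10^6 m³.
Runoff depth d = V / A = 12.13 mm.
C = d / P = 12.13 / 17.1 = 0.71.

C ≈ 0.71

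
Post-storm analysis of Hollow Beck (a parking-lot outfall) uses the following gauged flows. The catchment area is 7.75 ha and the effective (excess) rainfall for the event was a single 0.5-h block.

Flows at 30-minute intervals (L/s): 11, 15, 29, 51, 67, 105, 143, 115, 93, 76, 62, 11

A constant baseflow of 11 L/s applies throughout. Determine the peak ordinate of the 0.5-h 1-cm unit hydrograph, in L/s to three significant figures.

Direct runoff: 0.0, 4.0, 18.0, 40.0, 56.0, 94.0, 132.0, 104.0, 82.0, 65.0, 51.0, 0.0 L/s; ΣQ_DR = 646.0 L/s, peak = 132.0 L/s.
Runoff depth d = ΣQ_DR·Δt / A = 646.0 × 1800 / (7.75 ha) = 15.00 mm.
The 1-cm UH is the DRH scaled by (10 mm)/d, so U_p = 132.0 × 10/15.00 = 88.0 L/s.

U_p ≈ 88.0 L/s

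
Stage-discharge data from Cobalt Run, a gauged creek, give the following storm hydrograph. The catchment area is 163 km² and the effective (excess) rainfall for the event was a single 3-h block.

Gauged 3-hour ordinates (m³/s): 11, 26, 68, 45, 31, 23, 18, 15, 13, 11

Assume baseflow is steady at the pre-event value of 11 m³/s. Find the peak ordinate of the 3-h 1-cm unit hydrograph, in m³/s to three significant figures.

U_p ≈ 57.0 m³/s

Direct runoff: 0.0, 15.0, 57.0, 34.0, 20.0, 12.0, 7.0, 4.0, 2.0, 0.0 m³/s; ΣQ_DR = 151.0 m³/s, peak = 57.0 m³/s.
Runoff depth d = ΣQ_DR·Δt / A = 151.0 × 10800 / (163 km²) = 10.00 mm.
The 1-cm UH is the DRH scaled by (10 mm)/d, so U_p = 57.0 × 10/10.00 = 57.0 m³/s.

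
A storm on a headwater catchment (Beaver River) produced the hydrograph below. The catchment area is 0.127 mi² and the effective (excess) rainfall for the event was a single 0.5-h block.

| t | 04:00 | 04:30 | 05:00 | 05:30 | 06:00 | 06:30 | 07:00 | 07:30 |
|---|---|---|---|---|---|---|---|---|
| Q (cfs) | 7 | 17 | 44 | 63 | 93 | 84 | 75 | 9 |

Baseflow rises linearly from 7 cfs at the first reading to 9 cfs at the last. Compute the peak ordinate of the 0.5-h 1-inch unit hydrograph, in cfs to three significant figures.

Direct runoff: 0.00, 9.71, 36.43, 55.14, 84.86, 75.57, 66.29, 0.00 cfs; ΣQ_DR = 328.0 cfs, peak = 84.86 cfs.
Runoff depth d = ΣQ_DR·Δt / A = 328.0 × 1800 / (0.127 mi²) = 2.001 in.
The 1-inch UH is the DRH scaled by (1 in)/d, so U_p = 84.86 × 1/2.001 = 42.4 cfs.

U_p ≈ 42.4 cfs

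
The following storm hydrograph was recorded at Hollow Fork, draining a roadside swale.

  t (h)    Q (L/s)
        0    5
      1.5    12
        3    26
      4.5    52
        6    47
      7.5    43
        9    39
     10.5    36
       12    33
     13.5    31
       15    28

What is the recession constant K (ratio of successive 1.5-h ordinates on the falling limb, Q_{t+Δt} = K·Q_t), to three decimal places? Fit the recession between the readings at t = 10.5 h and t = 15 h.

Using the recession-limb readings at t = 10.5 h and t = 15 h: Q falls from 36 to 28 L/s over 3 intervals.
K = (Q₂/Q₁)^(1/3) = (28/36)^(1/3) = 0.920.

K ≈ 0.920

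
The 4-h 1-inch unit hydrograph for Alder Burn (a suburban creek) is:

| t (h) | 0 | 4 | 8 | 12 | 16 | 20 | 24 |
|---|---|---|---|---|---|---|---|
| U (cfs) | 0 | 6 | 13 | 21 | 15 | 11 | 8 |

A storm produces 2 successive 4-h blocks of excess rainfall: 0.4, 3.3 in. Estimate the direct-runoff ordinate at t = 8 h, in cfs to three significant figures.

Q ≈ 25.0 cfs

By discrete convolution, Q_j = Σ (P_i / 1 in) · U_{j−i}.
At t = 8 h (j=2): Q = (0.4/1)·13 + (3.3/1)·6 = 25.0 cfs.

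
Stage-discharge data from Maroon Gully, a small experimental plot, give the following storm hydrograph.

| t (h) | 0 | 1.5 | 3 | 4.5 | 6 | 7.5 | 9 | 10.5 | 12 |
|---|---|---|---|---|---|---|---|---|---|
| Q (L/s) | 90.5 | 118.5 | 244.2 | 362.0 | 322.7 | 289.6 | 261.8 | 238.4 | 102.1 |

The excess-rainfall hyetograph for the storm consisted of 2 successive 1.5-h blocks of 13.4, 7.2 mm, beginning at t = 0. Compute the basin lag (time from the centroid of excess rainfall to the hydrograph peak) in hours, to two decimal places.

Centroid of excess rainfall: t_c = Σ P_i·t̄_i / ΣP_i = 1.2743 h (block centres at 0.75, 2.25 h).
Hydrograph peak occurs at t = 4.5 h, so basin lag t_L = 4.5 − 1.2743 = 3.23 h.

t_L ≈ 3.23 h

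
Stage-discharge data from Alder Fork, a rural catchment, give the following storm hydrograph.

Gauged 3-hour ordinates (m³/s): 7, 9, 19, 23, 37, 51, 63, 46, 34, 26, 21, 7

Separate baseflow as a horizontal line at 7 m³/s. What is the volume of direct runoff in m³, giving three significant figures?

V ≈ 2.80 × 10^6 m³

Direct-runoff ordinates (Q − Q_b): 0.0, 2.0, 12.0, 16.0, 30.0, 44.0, 56.0, 39.0, 27.0, 19.0, 14.0, 0.0 m³/s.
ΣQ_DR = 259.0 m³/s.
With Δt = 3 h = 10800 s, V = ΣQ_DR · Δt = 259.0 × 10800 = 2.80 × 10^6 m³.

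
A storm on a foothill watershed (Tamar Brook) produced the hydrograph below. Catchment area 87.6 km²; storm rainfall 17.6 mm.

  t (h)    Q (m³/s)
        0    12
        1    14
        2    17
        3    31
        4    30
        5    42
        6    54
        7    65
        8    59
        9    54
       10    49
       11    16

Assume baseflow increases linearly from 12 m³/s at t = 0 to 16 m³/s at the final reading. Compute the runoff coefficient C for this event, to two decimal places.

C ≈ 0.64

ΣQ_DR = 275.0 m³/s; V = ΣQ_DR·Δt = 9.900 × 10^5 m³.
Runoff depth d = V / A = 11.30 mm.
C = d / P = 11.30 / 17.6 = 0.64.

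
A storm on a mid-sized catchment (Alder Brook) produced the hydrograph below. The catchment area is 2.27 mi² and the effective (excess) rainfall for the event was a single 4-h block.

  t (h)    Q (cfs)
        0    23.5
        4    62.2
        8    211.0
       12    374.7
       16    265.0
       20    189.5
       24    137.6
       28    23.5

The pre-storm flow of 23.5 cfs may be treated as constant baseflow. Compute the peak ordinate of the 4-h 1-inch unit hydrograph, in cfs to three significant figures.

Direct runoff: 0.0, 38.7, 187.5, 351.2, 241.5, 166.0, 114.1, 0.0 cfs; ΣQ_DR = 1099 cfs, peak = 351.2 cfs.
Runoff depth d = ΣQ_DR·Δt / A = 1099 × 14400 / (2.27 mi²) = 3.001 in.
The 1-inch UH is the DRH scaled by (1 in)/d, so U_p = 351.2 × 1/3.001 = 117 cfs.

U_p ≈ 117 cfs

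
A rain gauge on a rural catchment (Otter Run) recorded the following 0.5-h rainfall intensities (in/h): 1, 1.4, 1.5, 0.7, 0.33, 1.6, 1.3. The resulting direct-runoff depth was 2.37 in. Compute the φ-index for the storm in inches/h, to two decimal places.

Only the 6 blocks with intensity above φ contribute runoff: 1, 1.4, 1.5, 0.7, 1.6, 1.3 in/h.
Σ(I−φ)·Δt = d  ⇒  (1+1.4+1.5+0.7+1.6+1.3 − 6φ)·0.5 = 2.37
φ = (7.500 − 2.37/0.5) / 6 = 0.46 in/h.

φ ≈ 0.46 in/h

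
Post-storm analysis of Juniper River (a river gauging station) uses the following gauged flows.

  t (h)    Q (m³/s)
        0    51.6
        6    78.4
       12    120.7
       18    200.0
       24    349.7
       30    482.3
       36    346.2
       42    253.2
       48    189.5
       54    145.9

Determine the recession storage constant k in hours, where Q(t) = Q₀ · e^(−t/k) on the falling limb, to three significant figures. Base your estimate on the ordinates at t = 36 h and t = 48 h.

On the falling limb, Q drops from 346.2 to 189.5 m³/s between t = 36 h and t = 48 h (Δt = 12 h).
k = −Δt / ln(Q₂/Q₁) = −12 / ln(189.5/346.2) = 19.9 h.

k ≈ 19.9 h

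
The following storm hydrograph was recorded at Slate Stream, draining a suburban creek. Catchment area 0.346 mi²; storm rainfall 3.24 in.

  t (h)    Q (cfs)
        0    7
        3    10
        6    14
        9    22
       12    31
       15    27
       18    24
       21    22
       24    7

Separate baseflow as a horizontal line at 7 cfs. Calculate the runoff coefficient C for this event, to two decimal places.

C ≈ 0.42

ΣQ_DR = 101.0 cfs; V = ΣQ_DR·Δt = 1.091 × 10^6 ft³.
Runoff depth d = V / A = 1.357 in.
C = d / P = 1.357 / 3.24 = 0.42.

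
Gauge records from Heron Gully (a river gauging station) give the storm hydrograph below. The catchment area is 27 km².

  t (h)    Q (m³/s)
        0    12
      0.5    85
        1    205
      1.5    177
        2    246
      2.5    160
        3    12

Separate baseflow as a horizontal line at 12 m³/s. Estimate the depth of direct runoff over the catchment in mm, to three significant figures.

Direct runoff: 0.0, 73.0, 193.0, 165.0, 234.0, 148.0, 0.0 m³/s; ΣQ_DR = 813.0 m³/s.
V = ΣQ_DR · Δt = 813.0 × 1800 s = 1.463 × 10^6 m³.
Over A = 27 km², depth = V / A = 54.2 mm.

d ≈ 54.2 mm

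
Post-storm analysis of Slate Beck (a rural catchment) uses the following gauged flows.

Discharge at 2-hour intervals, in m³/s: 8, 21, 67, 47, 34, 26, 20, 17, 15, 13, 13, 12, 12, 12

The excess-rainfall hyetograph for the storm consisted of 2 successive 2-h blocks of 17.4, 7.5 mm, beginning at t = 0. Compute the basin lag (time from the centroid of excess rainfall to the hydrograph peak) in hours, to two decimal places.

t_L ≈ 2.40 h

Centroid of excess rainfall: t_c = Σ P_i·t̄_i / ΣP_i = 1.6024 h (block centres at 1, 3 h).
Hydrograph peak occurs at t = 4 h, so basin lag t_L = 4 − 1.6024 = 2.40 h.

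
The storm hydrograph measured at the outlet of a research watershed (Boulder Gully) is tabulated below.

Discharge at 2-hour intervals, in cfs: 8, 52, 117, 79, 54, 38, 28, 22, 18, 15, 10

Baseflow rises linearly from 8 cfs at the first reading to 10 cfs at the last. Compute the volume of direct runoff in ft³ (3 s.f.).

Direct-runoff ordinates (Q − Q_b): 0.00, 43.80, 108.60, 70.40, 45.20, 29.00, 18.80, 12.60, 8.40, 5.20, 0.00 cfs.
ΣQ_DR = 342.0 cfs.
With Δt = 2 h = 7200 s, V = ΣQ_DR · Δt = 342.0 × 7200 = 2.46 × 10^6 ft³.

V ≈ 2.46 × 10^6 ft³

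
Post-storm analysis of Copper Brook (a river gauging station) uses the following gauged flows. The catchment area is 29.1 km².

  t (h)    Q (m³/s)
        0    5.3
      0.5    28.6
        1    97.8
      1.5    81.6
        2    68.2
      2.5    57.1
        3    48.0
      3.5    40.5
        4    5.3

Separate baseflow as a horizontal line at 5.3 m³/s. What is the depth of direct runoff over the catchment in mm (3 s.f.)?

d ≈ 23.8 mm

Direct runoff: 0.0, 23.3, 92.5, 76.3, 62.9, 51.8, 42.7, 35.2, 0.0 m³/s; ΣQ_DR = 384.7 m³/s.
V = ΣQ_DR · Δt = 384.7 × 1800 s = 6.925 × 10^5 m³.
Over A = 29.1 km², depth = V / A = 23.8 mm.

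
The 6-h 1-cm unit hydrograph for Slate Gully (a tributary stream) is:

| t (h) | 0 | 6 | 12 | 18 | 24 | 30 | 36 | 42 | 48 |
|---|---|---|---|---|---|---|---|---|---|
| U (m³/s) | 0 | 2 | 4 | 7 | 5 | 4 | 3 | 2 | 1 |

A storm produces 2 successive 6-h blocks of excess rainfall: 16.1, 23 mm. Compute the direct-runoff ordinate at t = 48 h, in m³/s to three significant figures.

By discrete convolution, Q_j = Σ (P_i / 10 mm) · U_{j−i}.
At t = 48 h (j=8): Q = (16.1/10)·1 + (23/10)·2 = 6.21 m³/s.

Q ≈ 6.21 m³/s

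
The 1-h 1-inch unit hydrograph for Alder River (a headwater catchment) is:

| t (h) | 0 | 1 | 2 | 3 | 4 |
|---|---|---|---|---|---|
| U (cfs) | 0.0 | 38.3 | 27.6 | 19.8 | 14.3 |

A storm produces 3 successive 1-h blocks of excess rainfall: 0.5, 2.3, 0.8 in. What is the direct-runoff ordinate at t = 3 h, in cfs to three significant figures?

By discrete convolution, Q_j = Σ (P_i / 1 in) · U_{j−i}.
At t = 3 h (j=3): Q = (0.5/1)·19.8 + (2.3/1)·27.6 + (0.8/1)·38.3 = 104 cfs.

Q ≈ 104 cfs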